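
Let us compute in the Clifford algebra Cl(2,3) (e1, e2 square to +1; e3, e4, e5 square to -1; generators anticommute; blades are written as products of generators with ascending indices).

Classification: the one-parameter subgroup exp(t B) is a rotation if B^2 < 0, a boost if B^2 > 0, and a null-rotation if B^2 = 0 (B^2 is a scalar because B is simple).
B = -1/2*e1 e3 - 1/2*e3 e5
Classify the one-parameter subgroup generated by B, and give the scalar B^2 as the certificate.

B^2 term by term: the squares give (-1/2)^2*(e1 e3)^2 + (-1/2)^2*(e3 e5)^2 = 1/4*(+1) + 1/4*(-1) = 0 (each basis 2-blade squares to minus the product of its generators' squares); cross terms between blades sharing an index anticommute and cancel. So B^2 = 0.
Answer: null-rotation, certificate B^2 = 0. Because 0 is invariant under every versor sandwich, the classification follows from its sign alone.


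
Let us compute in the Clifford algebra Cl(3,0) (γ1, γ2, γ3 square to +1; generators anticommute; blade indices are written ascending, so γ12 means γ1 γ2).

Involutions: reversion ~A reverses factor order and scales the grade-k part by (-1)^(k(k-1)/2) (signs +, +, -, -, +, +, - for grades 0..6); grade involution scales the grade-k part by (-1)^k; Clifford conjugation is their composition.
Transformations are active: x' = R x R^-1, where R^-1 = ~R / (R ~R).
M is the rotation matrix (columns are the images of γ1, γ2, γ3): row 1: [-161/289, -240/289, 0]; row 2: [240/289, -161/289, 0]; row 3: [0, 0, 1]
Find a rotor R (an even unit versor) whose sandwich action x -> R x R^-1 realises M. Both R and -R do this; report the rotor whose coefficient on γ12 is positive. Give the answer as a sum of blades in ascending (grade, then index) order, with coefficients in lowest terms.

Method: write R = a + b12*γ12 + b13*γ13 + b23*γ23 with a^2 + b12^2 + b13^2 + b23^2 = 1 (so R^-1 = ~R). Expanding the columns R e_j ~R gives tr M = 4a^2 - 1 and, from the antisymmetric part, M21 - M12 = -4a*b12, M13 - M31 = 4a*b13, M32 - M23 = -4a*b23.
Here tr M = -33/289, so a^2 = (1 + tr M)/4 = 64/289 and a = ±8/17. Taking a = 8/17: M21 - M12 = 480/289, M13 - M31 = 0, M32 - M23 = 0, giving b12 = -15/17, b13 = 0, b23 = 0, i.e. R = 8/17 - 15/17*γ12.
Its γ12 coefficient is negative, so report the other preimage -R.
Answer: -8/17 + 15/17*γ12. Key observation: the double cover Spin(3) -> SO(3) sends R and -R to the same matrix (trace -33/289 here), so the stated sign of the γ12 coefficient is what selects one sheet.


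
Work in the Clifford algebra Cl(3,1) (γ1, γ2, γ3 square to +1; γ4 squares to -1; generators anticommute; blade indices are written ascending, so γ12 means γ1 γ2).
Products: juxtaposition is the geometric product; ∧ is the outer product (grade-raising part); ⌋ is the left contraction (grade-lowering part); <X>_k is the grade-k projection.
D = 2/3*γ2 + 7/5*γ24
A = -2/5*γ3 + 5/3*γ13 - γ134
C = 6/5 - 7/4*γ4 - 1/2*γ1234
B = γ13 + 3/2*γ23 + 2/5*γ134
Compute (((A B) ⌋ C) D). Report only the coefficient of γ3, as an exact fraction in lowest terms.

step 1: -31/15 + 2/5*γ1 + 3/5*γ2 + 1/3*γ4 - 5/2*γ12 + 4/25*γ14 + 3/2*γ124
step 2: -569/300 + 3/4*γ3 + 217/60*γ4 - 2/25*γ23 - 5/4*γ34 - 1/6*γ123 + 3/10*γ134 - 1/5*γ234 + 31/30*γ1234
step 3: 3419/900*γ2 + 1/3*γ3 - 601/450*γ13 + 5/4*γ23 - 22799/4500*γ24 - 8/375*γ34 - 21/50*γ123 + 83/90*γ134 - 113/60*γ234 + 1/5*γ1234
Answer: 1/3


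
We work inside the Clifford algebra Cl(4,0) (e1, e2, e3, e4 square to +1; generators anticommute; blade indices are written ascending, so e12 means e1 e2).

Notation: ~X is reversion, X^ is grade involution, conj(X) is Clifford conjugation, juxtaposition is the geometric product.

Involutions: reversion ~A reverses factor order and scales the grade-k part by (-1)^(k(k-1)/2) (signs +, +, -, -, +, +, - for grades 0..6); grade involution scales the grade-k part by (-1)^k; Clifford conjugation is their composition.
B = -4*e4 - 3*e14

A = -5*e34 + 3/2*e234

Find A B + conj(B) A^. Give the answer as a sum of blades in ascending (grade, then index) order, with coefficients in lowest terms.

first term: 20*e3 + 15*e13 - 6*e23 + 9/2*e123
second term: 20*e3 + 15*e13 - 6*e23 - 9/2*e123
Answer: 40*e3 + 30*e13 - 12*e23


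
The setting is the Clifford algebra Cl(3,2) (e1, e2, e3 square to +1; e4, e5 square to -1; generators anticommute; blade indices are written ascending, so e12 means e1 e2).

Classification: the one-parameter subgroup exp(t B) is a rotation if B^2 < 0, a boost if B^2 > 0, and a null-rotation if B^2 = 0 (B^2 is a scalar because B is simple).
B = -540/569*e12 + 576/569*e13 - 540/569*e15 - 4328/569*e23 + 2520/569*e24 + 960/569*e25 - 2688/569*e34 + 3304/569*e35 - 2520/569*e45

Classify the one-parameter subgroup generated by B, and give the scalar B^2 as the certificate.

B^2 term by term: the squares give (-540/569)^2*(e12)^2 + (576/569)^2*(e13)^2 + (-540/569)^2*(e15)^2 + (-4328/569)^2*(e23)^2 + (2520/569)^2*(e24)^2 + (960/569)^2*(e25)^2 + (-2688/569)^2*(e34)^2 + (3304/569)^2*(e35)^2 + (-2520/569)^2*(e45)^2 = 291600/323761*(-1) + 331776/323761*(-1) + 291600/323761*(+1) + 18731584/323761*(-1) + 6350400/323761*(+1) + 921600/323761*(+1) + 7225344/323761*(+1) + 10916416/323761*(+1) + 6350400/323761*(-1) = 0 (each basis 2-blade squares to minus the product of its generators' squares); cross terms between blades sharing an index anticommute and cancel; the commuting (index-disjoint) pairs give grade-4 terms 2*c*c'*(blade product), which cancel blade by blade — e1234: 2903040/323761 - 2903040/323761 = 0; e1235: -3568320/323761 - 1105920/323761 + 4674240/323761 = 0; e1245: 2721600/323761 - 2721600/323761 = 0; e1345: -2903040/323761 + 2903040/323761 = 0; e2345: 21813120/323761 - 16652160/323761 - 5160960/323761 = 0 — confirming B is simple. So B^2 = 0.
Answer: null-rotation, certificate B^2 = 0. No conjugation can change B^2 = 0; the sign gives the class.


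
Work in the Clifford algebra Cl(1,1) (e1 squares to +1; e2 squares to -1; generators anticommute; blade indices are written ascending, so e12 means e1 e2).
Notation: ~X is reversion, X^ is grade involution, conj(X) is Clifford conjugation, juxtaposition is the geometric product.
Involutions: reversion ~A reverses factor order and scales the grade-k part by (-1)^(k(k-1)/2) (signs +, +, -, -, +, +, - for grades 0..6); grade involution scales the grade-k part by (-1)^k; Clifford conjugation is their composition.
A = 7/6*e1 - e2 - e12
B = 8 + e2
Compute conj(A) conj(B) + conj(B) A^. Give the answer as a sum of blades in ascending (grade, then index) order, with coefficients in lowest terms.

first term: 1 - 25/3*e1 + 8*e2 + 55/6*e12
second term: 1 - 25/3*e1 + 8*e2 - 55/6*e12
Answer: 2 - 50/3*e1 + 16*e2


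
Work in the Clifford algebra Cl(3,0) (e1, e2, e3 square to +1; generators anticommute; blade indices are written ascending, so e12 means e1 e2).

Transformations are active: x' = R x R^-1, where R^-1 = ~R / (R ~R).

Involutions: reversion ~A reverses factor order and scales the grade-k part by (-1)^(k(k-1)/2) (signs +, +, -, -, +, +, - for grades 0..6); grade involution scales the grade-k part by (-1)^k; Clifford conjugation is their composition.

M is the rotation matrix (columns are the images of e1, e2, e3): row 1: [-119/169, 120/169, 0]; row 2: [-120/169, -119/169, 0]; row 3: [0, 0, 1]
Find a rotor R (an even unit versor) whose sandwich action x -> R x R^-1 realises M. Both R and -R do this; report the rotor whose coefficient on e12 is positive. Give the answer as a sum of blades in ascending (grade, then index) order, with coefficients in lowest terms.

Method: write R = a + b12*e12 + b13*e13 + b23*e23 with a^2 + b12^2 + b13^2 + b23^2 = 1 (so R^-1 = ~R). Expanding the columns R e_j ~R gives tr M = 4a^2 - 1 and, from the antisymmetric part, M21 - M12 = -4a*b12, M13 - M31 = 4a*b13, M32 - M23 = -4a*b23.
Here tr M = -69/169, so a^2 = (1 + tr M)/4 = 25/169 and a = ±5/13. Taking a = 5/13: M21 - M12 = -240/169, M13 - M31 = 0, M32 - M23 = 0, giving b12 = 12/13, b13 = 0, b23 = 0, i.e. R = 5/13 + 12/13*e12.
Its e12 coefficient is already positive.
Answer: 5/13 + 12/13*e12. Key observation: the double cover Spin(3) -> SO(3) sends R and -R to the same matrix (trace -69/169 here), so the stated sign of the e12 coefficient is what selects one sheet.


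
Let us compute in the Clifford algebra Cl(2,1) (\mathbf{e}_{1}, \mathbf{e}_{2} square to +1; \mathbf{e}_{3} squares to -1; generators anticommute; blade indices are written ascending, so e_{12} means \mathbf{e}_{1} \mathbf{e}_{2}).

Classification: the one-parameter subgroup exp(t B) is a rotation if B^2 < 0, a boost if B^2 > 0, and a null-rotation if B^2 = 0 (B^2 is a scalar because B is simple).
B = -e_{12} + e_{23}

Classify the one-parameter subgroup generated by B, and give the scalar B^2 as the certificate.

B^2 term by term: the squares give (-1)^2*(e_{12})^2 + (1)^2*(e_{23})^2 = 1*(-1) + 1*(+1) = 0 (each basis 2-blade squares to minus the product of its generators' squares); cross terms between blades sharing an index anticommute and cancel. So B^2 = 0.
Answer: null-rotation, certificate B^2 = 0. B^2 = 0 is basis-independent, so its sign is the whole story.


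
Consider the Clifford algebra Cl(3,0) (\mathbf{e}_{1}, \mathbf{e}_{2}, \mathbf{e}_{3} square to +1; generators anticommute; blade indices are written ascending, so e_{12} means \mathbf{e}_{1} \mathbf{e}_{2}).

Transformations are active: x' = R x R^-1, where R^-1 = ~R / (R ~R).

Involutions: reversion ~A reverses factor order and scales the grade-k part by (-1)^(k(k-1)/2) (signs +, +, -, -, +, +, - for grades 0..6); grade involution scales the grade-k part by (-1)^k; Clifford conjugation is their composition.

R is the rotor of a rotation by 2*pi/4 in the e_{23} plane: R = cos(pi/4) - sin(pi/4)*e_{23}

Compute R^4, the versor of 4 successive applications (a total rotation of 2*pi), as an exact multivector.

Half-angle bookkeeping: 4 applications in e_{23} add up to rotor phase 4*pi/4 = \pi, so R^4 = cos(\pi) - sin(\pi)*e_{23}.
cos(\pi) = -1 and sin(\pi) = 0, so R^4 = -1. The total rotation 2*pi is 1 full turn, so every vector returns to itself, yet the rotor is -1, on the OTHER sheet of the double cover (an odd number of 2*pi turns).
Answer: -1


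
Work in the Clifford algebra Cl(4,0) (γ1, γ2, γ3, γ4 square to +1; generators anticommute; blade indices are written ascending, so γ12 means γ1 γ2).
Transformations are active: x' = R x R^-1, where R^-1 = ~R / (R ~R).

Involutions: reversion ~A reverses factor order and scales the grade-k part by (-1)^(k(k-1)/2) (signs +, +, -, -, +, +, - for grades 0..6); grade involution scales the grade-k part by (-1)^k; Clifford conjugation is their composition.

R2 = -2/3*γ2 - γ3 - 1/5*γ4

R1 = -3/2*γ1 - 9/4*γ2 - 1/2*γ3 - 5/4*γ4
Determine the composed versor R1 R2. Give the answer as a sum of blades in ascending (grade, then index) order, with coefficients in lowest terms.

Distribute over the terms of R2 (each basis-blade product reordered to ascending indices, repeated generators contracted through their squares):
R1 (-2/3*γ2) = 3/2 + γ12 - 1/3*γ23 - 5/6*γ24
R1 (-γ3) = 1/2 + 3/2*γ13 + 9/4*γ23 - 5/4*γ34
R1 (-1/5*γ4) = 1/4 + 3/10*γ14 + 9/20*γ24 + 1/10*γ34
Summing the partial products and collecting blades:
Answer: 9/4 + γ12 + 3/2*γ13 + 3/10*γ14 + 23/12*γ23 - 23/60*γ24 - 23/20*γ34


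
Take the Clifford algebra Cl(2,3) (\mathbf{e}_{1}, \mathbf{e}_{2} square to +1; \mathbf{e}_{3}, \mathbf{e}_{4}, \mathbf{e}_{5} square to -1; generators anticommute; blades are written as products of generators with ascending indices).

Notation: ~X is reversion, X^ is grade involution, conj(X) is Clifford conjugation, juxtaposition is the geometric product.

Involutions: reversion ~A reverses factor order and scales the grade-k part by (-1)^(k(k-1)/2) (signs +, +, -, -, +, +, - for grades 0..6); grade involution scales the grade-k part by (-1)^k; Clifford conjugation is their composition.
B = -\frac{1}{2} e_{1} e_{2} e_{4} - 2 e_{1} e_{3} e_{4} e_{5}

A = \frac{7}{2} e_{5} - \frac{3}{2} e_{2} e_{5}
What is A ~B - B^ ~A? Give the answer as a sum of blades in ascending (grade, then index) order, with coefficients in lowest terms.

first term: -7 e_{1} e_{3} e_{4} - \frac{3}{4} e_{1} e_{4} e_{5} - 3 e_{1} e_{2} e_{3} e_{4} - \frac{7}{4} e_{1} e_{2} e_{4} e_{5}
second term: 7 e_{1} e_{3} e_{4} - \frac{3}{4} e_{1} e_{4} e_{5} - 3 e_{1} e_{2} e_{3} e_{4} + \frac{7}{4} e_{1} e_{2} e_{4} e_{5}
Answer: -14 e_{1} e_{3} e_{4} - \frac{7}{2} e_{1} e_{2} e_{4} e_{5}


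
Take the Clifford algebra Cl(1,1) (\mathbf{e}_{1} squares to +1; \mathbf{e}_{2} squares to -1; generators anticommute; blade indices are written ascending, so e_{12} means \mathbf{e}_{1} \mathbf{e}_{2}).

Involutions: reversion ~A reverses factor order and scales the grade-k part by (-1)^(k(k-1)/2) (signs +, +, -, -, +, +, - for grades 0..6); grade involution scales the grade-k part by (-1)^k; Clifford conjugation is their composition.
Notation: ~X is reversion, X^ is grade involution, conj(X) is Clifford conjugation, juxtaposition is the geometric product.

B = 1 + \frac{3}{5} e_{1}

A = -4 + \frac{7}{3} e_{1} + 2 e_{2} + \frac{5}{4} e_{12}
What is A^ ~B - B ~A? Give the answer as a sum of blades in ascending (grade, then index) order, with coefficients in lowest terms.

first term: -\frac{27}{5} - \frac{71}{15} e_{1} - \frac{11}{4} e_{2} + \frac{49}{20} e_{12}
second term: -\frac{13}{5} - \frac{1}{15} e_{1} + \frac{5}{4} e_{2} - \frac{1}{20} e_{12}
Answer: -\frac{14}{5} - \frac{14}{3} e_{1} - 4 e_{2} + \frac{5}{2} e_{12}


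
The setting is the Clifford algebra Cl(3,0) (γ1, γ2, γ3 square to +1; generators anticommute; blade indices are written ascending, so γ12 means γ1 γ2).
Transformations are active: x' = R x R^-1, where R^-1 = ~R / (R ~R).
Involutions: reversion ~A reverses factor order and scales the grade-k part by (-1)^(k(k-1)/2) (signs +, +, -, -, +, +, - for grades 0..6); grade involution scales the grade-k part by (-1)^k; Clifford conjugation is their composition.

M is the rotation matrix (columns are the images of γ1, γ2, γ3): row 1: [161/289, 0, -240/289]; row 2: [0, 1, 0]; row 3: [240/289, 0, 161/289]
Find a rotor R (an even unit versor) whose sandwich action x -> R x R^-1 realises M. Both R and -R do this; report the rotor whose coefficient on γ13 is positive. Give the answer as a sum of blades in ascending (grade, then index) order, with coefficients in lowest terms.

Method: write R = a + b12*γ12 + b13*γ13 + b23*γ23 with a^2 + b12^2 + b13^2 + b23^2 = 1 (so R^-1 = ~R). Expanding the columns R e_j ~R gives tr M = 4a^2 - 1 and, from the antisymmetric part, M21 - M12 = -4a*b12, M13 - M31 = 4a*b13, M32 - M23 = -4a*b23.
Here tr M = 611/289, so a^2 = (1 + tr M)/4 = 225/289 and a = ±15/17. Taking a = 15/17: M21 - M12 = 0, M13 - M31 = -480/289, M32 - M23 = 0, giving b12 = 0, b13 = -8/17, b23 = 0, i.e. R = 15/17 - 8/17*γ13.
Its γ13 coefficient is negative, so report the other preimage -R.
Answer: -15/17 + 8/17*γ13. Uniqueness: Spin(3) -> SO(3) maps R and -R to the same rotation of trace 611/289; fixing the sign of the γ13 coefficient removes the ambiguity.


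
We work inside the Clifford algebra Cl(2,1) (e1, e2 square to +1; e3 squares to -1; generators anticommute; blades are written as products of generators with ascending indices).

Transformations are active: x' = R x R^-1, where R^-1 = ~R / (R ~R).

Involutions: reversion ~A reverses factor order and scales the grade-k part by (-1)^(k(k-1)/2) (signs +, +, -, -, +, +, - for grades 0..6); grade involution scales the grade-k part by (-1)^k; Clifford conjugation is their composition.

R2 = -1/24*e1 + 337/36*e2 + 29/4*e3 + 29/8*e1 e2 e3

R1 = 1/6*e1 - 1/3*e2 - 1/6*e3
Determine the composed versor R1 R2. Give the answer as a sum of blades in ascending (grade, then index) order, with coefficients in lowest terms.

Distribute over the terms of R1 (each basis-blade product reordered to ascending indices, repeated generators contracted through their squares):
(1/6*e1) R2 = -1/144 + 337/216*e1 e2 + 29/24*e1 e3 + 29/48*e2 e3
(-1/3*e2) R2 = -337/108 - 1/72*e1 e2 + 29/24*e1 e3 - 29/12*e2 e3
(-1/6*e3) R2 = 29/24 + 29/48*e1 e2 - 1/144*e1 e3 + 337/216*e2 e3
Summing the partial products and collecting blades:
Answer: -829/432 + 929/432*e1 e2 + 347/144*e1 e3 - 109/432*e2 e3


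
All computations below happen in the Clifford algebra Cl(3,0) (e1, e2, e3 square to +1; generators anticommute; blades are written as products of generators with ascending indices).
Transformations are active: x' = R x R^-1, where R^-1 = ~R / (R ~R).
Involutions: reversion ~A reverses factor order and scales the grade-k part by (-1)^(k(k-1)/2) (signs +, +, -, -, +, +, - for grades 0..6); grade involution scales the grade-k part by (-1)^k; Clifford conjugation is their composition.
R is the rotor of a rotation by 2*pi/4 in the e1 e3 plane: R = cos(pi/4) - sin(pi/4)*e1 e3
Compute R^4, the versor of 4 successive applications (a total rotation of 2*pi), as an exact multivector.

Half-angle bookkeeping: 4 applications in e1 e3 add up to rotor phase 4*pi/4 = pi, so R^4 = cos(pi) - sin(pi)*e1 e3.
cos(pi) = -1 and sin(pi) = 0, so R^4 = -1. The total rotation 2*pi is 1 full turn, so every vector returns to itself, yet the rotor is -1, on the OTHER sheet of the double cover (an odd number of 2*pi turns).
Answer: -1


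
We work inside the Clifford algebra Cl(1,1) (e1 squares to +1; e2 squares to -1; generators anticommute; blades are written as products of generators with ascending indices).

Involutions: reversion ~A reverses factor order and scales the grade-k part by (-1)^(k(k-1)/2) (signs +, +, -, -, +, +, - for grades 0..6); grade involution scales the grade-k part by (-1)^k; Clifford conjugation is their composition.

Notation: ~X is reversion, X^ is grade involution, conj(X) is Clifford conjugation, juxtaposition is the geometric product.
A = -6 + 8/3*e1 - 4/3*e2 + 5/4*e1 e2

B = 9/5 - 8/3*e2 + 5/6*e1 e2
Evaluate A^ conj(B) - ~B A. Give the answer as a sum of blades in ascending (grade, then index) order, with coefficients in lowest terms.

first term: -5543/360 - 416/45*e1 - 512/45*e2 + 5/36*e1 e2
second term: -5543/360 + 16/45*e1 + 712/45*e2 + 517/36*e1 e2
Answer: -48/5*e1 - 136/5*e2 - 128/9*e1 e2


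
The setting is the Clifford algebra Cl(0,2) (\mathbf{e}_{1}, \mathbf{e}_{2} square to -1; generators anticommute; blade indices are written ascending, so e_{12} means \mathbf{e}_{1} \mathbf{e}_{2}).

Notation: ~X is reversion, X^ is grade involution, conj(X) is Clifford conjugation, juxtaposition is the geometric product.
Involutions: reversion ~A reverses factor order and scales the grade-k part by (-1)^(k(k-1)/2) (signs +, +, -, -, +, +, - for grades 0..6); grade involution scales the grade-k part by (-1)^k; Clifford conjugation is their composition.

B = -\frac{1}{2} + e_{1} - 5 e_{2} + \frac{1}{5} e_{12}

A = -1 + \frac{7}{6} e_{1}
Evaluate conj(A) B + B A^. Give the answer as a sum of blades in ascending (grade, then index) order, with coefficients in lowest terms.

first term: \frac{5}{3} - \frac{5}{12} e_{1} + \frac{157}{30} e_{2} + \frac{169}{30} e_{12}
second term: \frac{5}{3} - \frac{5}{12} e_{1} + \frac{143}{30} e_{2} - \frac{181}{30} e_{12}
Answer: \frac{10}{3} - \frac{5}{6} e_{1} + 10 e_{2} - \frac{2}{5} e_{12}


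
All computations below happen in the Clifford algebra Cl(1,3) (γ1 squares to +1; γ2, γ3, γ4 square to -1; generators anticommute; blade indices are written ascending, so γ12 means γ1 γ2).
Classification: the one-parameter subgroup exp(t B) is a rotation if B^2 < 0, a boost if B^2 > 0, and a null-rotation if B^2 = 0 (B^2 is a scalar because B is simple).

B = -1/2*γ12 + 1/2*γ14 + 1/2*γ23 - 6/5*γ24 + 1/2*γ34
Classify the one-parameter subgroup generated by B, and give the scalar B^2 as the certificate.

B^2 term by term: the squares give (-1/2)^2*(γ12)^2 + (1/2)^2*(γ14)^2 + (1/2)^2*(γ23)^2 + (-6/5)^2*(γ24)^2 + (1/2)^2*(γ34)^2 = 1/4*(+1) + 1/4*(+1) + 1/4*(-1) + 36/25*(-1) + 1/4*(-1) = -36/25 (each basis 2-blade squares to minus the product of its generators' squares); cross terms between blades sharing an index anticommute and cancel; the commuting (index-disjoint) pairs give grade-4 terms 2*c*c'*(blade product), which cancel blade by blade — γ1234: -1/2 + 1/2 = 0 — confirming B is simple. So B^2 = -36/25.
Answer: rotation, certificate B^2 = -36/25. Check the certificate: B^2 = -36/25, and that sign is decisive whatever form B takes.


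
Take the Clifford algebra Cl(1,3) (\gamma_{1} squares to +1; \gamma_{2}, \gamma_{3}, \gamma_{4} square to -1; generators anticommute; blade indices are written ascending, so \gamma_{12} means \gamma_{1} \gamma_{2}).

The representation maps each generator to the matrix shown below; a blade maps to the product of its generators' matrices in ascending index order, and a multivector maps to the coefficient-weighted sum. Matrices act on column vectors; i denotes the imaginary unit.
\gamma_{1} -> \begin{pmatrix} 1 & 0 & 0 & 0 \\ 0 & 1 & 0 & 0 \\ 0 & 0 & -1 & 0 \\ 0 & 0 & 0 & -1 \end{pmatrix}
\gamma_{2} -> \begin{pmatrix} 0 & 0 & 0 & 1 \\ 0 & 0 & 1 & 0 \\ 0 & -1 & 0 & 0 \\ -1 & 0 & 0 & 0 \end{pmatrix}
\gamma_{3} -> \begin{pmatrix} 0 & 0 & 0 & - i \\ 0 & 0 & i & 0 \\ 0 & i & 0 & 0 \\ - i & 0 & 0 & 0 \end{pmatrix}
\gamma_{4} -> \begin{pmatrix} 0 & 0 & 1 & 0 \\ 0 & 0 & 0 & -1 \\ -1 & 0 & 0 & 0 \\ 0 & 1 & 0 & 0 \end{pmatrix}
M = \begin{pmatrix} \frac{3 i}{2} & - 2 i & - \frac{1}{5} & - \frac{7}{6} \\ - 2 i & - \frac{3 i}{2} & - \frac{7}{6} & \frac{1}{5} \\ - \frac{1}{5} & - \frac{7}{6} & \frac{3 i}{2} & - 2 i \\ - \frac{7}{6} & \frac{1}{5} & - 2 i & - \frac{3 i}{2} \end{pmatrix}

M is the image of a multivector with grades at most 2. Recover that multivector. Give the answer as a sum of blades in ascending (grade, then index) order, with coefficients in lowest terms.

Method: the blade images are trace-orthogonal — tr(rho(e_A) rho(e_B)^-1) = 4 if A = B and 0 otherwise — and rho(e_A)^-1 = (e_A)^2 * rho(e_A) with (e_A)^2 = +1 or -1, so the coefficient of e_A in the preimage is (e_A)^2 * tr(M rho(e_A))/4.
Nonzero projections over blades of grade <= 2: \gamma_{12}: (\gamma_{12})^2 = +1, tr(M rho(\gamma_{12})) = - \frac{14}{3}, coefficient -\frac{7}{6}; \gamma_{14}: (\gamma_{14})^2 = +1, tr(M rho(\gamma_{14})) = - \frac{4}{5}, coefficient -\frac{1}{5}; \gamma_{23}: (\gamma_{23})^2 = -1, tr(M rho(\gamma_{23})) = 6, coefficient -\frac{3}{2}; \gamma_{34}: (\gamma_{34})^2 = -1, tr(M rho(\gamma_{34})) = -8, coefficient 2. Every other blade of grade <= 2 projects to 0.
Answer: -\frac{7}{6} \gamma_{12} - \frac{1}{5} \gamma_{14} - \frac{3}{2} \gamma_{23} + 2 \gamma_{34}


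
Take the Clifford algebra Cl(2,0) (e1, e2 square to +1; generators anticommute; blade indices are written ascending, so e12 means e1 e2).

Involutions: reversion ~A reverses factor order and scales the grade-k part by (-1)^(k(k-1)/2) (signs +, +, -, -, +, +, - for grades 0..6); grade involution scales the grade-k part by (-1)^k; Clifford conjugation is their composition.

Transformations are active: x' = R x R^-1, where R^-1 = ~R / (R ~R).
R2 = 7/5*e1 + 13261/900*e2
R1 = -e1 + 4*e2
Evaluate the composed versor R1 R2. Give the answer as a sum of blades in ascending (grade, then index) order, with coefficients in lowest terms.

Distribute over the terms of R1 (each basis-blade product reordered to ascending indices, repeated generators contracted through their squares):
(-e1) R2 = -7/5 - 13261/900*e12
(4*e2) R2 = 13261/225 - 28/5*e12
Summing the partial products and collecting blades:
Answer: 12946/225 - 18301/900*e12


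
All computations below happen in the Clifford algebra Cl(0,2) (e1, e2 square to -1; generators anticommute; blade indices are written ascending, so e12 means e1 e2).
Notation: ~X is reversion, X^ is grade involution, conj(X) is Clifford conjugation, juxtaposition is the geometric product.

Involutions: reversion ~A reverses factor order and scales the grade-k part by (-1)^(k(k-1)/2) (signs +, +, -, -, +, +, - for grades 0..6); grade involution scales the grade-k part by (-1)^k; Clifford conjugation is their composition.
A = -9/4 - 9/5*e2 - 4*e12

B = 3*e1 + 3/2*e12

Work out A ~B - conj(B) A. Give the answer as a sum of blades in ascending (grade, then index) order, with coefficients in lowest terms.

first term: -6 - 81/20*e1 - 12*e2 + 351/40*e12
second term: -6 + 81/20*e1 - 12*e2 + 351/40*e12
Answer: -81/10*e1


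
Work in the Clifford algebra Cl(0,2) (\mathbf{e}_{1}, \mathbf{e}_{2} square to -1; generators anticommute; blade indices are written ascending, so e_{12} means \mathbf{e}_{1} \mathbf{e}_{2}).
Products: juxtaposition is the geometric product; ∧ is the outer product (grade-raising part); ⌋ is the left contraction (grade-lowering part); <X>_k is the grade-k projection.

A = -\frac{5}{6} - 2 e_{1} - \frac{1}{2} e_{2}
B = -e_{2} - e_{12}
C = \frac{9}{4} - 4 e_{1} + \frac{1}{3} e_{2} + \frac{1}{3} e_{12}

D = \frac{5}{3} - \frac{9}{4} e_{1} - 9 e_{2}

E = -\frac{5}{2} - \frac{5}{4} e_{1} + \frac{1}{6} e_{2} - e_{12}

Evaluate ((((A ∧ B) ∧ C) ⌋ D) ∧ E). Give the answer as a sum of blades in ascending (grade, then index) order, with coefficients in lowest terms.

step 1: \frac{5}{6} e_{2} + \frac{17}{6} e_{12}
step 2: \frac{15}{8} e_{2} + \frac{233}{24} e_{12}
step 3: \frac{135}{8}
step 4: -\frac{675}{16} - \frac{675}{32} e_{1} + \frac{45}{16} e_{2} - \frac{135}{8} e_{12}
Answer: -\frac{675}{16} - \frac{675}{32} e_{1} + \frac{45}{16} e_{2} - \frac{135}{8} e_{12}


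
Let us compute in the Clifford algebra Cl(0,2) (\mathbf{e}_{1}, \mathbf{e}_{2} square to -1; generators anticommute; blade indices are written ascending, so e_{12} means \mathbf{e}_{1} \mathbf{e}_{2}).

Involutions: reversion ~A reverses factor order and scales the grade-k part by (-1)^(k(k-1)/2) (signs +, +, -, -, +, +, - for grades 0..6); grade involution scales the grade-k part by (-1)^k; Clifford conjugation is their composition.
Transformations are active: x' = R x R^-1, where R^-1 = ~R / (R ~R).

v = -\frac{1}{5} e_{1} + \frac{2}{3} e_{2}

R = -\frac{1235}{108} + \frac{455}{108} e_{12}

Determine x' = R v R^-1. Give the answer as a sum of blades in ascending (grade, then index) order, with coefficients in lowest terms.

~R = -\frac{1235}{108} - \frac{455}{108} e_{12}, and R ~R = \frac{866125}{5832}, so R^-1 = ~R / (\frac{866125}{5832}).
R v = -\frac{169}{324} e_{1} - \frac{2743}{324} e_{2}
Answer: \frac{862}{3075} e_{1} + \frac{653}{1025} e_{2}


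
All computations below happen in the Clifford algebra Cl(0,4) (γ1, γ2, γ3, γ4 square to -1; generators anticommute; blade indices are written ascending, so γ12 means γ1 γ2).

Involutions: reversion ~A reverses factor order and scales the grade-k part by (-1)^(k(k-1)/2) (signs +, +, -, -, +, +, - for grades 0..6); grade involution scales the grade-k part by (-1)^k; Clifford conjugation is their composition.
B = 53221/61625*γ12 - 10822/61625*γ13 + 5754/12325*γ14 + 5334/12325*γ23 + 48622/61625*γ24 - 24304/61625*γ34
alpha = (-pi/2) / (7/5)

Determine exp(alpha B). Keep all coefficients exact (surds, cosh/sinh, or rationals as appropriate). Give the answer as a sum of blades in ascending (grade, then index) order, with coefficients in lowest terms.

B^2 term by term: the squares give (53221/61625)^2*(γ12)^2 + (-10822/61625)^2*(γ13)^2 + (5754/12325)^2*(γ14)^2 + (5334/12325)^2*(γ23)^2 + (48622/61625)^2*(γ24)^2 + (-24304/61625)^2*(γ34)^2 = 2832474841/3797640625*(-1) + 117115684/3797640625*(-1) + 33108516/151905625*(-1) + 28451556/151905625*(-1) + 2364098884/3797640625*(-1) + 590684416/3797640625*(-1) = -49/25 (each basis 2-blade squares to minus the product of its generators' squares); cross terms between blades sharing an index anticommute and cancel; the commuting (index-disjoint) pairs give grade-4 terms 2*c*c'*(blade product), which cancel blade by blade — γ1234: -2586966368/3797640625 + 1052374568/3797640625 + 61383672/151905625 = 0 — confirming B is simple. So B^2 = -49/25.
B^2 = -49/25 — since the square is negative, the closed form is circular: l = 7/5, alpha*l = -pi/2, so exp(alpha B) = cos(-pi/2) + (sin(-pi/2)/(7/5))*B = 0 + (-5/7)*B.
Answer: -7603/12325*γ12 + 1546/12325*γ13 - 822/2465*γ14 - 762/2465*γ23 - 6946/12325*γ24 + 3472/12325*γ34


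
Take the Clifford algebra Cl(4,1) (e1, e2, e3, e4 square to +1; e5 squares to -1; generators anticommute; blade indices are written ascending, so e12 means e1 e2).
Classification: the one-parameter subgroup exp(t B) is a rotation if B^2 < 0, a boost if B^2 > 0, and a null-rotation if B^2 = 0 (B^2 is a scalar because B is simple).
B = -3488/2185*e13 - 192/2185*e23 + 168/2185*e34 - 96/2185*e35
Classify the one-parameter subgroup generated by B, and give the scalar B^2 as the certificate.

B^2 term by term: the squares give (-3488/2185)^2*(e13)^2 + (-192/2185)^2*(e23)^2 + (168/2185)^2*(e34)^2 + (-96/2185)^2*(e35)^2 = 12166144/4774225*(-1) + 36864/4774225*(-1) + 28224/4774225*(-1) + 9216/4774225*(+1) = -64/25 (each basis 2-blade squares to minus the product of its generators' squares); cross terms between blades sharing an index anticommute and cancel. So B^2 = -64/25.
Answer: rotation, certificate B^2 = -64/25. One invariant decides it: the square -64/25 survives every conjugation, and its sign is exactly the classification.


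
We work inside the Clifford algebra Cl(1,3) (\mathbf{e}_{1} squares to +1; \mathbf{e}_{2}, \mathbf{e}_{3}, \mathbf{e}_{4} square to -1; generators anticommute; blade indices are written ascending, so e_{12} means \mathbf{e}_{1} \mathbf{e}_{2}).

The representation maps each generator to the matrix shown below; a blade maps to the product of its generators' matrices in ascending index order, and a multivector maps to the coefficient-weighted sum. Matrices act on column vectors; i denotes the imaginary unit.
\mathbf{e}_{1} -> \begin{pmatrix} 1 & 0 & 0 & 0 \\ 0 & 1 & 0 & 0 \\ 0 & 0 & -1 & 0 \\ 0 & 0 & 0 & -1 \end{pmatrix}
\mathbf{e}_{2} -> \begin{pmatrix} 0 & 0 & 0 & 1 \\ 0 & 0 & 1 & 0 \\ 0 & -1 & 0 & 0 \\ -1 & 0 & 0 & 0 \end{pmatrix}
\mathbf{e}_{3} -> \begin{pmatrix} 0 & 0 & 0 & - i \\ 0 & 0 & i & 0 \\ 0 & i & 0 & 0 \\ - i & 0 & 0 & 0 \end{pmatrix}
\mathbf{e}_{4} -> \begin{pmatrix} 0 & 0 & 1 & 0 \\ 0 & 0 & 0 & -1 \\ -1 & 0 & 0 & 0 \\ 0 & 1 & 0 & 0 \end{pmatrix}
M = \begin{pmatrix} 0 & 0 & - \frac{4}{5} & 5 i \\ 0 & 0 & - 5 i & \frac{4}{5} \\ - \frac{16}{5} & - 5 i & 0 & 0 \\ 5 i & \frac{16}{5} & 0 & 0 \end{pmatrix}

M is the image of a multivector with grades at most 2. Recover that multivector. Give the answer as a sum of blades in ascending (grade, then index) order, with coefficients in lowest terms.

Method: the blade images are trace-orthogonal — tr(rho(e_A) rho(e_B)^-1) = 4 if A = B and 0 otherwise — and rho(e_A)^-1 = (e_A)^2 * rho(e_A) with (e_A)^2 = +1 or -1, so the coefficient of e_A in the preimage is (e_A)^2 * tr(M rho(e_A))/4.
Nonzero projections over blades of grade <= 2: e_{3}: (e_{3})^2 = -1, tr(M rho(e_{3})) = 20, coefficient -5; e_{4}: (e_{4})^2 = -1, tr(M rho(e_{4})) = - \frac{24}{5}, coefficient \frac{6}{5}; e_{14}: (e_{14})^2 = +1, tr(M rho(e_{14})) = -8, coefficient -2. Every other blade of grade <= 2 projects to 0.
Answer: -5 e_{3} + \frac{6}{5} e_{4} - 2 e_{14}


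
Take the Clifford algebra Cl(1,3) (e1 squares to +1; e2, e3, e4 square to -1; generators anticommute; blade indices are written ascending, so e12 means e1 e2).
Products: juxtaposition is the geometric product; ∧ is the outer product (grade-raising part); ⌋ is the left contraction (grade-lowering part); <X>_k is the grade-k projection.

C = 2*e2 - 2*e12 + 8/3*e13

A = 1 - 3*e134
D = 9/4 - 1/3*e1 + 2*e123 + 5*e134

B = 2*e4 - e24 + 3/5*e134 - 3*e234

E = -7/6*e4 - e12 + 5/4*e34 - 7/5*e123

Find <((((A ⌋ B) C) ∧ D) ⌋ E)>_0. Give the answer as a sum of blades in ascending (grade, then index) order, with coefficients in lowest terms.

step 1: 9/5 + 2*e4 - e24 + 3/5*e134 - 3*e234
step 2: 18/5*e2 - 2/5*e4 - 18/5*e12 + 24/5*e13 + 2*e14 - 4*e24 + 6*e34 + 4*e124 + 34/3*e134 - 6/5*e234 + 58/15*e1234
step 3: 81/10*e2 - 9/10*e4 - 69/10*e12 + 54/5*e13 + 131/30*e14 - 9*e24 + 27/2*e34 + 31/3*e124 + 47/2*e134 - 27/10*e234 - 89/10*e1234
step 4: -441/40 - 81/10*e1 + 378/25*e2 + 1707/200*e3 - 567/50*e13
step 5: -441/40
Answer: -441/40


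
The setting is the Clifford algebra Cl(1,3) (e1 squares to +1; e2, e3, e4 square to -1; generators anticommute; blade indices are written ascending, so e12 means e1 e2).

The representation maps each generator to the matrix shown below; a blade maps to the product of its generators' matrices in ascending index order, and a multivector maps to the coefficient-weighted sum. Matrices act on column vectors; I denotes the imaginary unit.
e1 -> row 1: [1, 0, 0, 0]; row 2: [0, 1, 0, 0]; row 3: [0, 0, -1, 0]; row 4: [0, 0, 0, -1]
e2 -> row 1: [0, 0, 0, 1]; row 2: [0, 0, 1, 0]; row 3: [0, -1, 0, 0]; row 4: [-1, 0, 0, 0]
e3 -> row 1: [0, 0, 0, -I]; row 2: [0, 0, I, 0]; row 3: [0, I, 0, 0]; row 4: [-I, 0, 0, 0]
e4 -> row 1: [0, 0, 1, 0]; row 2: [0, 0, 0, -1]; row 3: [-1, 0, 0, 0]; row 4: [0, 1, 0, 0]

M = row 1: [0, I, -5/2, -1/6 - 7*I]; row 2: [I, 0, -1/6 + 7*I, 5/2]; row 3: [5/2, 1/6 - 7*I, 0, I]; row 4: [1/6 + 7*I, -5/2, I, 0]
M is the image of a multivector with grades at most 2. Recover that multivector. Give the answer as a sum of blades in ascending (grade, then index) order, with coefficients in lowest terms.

Method: the blade images are trace-orthogonal — tr(rho(e_A) rho(e_B)^-1) = 4 if A = B and 0 otherwise — and rho(e_A)^-1 = (e_A)^2 * rho(e_A) with (e_A)^2 = +1 or -1, so the coefficient of e_A in the preimage is (e_A)^2 * tr(M rho(e_A))/4.
Nonzero projections over blades of grade <= 2: e2: (e2)^2 = -1, tr(M rho(e2)) = 2/3, coefficient -1/6; e4: (e4)^2 = -1, tr(M rho(e4)) = 10, coefficient -5/2; e13: (e13)^2 = +1, tr(M rho(e13)) = 28, coefficient 7; e34: (e34)^2 = -1, tr(M rho(e34)) = 4, coefficient -1. Every other blade of grade <= 2 projects to 0.
Answer: -1/6*e2 - 5/2*e4 + 7*e13 - e34


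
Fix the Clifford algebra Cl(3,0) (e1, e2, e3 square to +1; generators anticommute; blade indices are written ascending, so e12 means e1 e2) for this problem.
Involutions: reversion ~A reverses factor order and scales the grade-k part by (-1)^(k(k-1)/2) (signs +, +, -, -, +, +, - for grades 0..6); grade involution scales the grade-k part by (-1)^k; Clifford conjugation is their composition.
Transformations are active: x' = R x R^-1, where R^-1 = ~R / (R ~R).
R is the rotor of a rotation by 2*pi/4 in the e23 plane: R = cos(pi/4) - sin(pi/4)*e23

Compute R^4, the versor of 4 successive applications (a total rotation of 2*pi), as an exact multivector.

Half-angle bookkeeping: 4 applications in e23 add up to rotor phase 4*pi/4 = pi, so R^4 = cos(pi) - sin(pi)*e23.
cos(pi) = -1 and sin(pi) = 0, so R^4 = -1. The total rotation 2*pi is 1 full turn, so every vector returns to itself, yet the rotor is -1, on the OTHER sheet of the double cover (an odd number of 2*pi turns).
Answer: -1


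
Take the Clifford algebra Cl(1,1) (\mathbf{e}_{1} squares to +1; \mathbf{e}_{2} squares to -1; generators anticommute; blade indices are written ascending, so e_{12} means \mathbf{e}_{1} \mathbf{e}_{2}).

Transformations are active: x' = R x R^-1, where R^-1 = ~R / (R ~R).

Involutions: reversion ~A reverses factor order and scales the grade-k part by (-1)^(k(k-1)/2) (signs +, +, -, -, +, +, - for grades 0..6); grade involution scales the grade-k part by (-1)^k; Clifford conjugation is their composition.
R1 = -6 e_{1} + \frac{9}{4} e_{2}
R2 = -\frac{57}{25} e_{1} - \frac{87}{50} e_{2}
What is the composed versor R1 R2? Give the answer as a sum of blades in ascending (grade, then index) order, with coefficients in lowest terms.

Distribute over the terms of R1 (each basis-blade product reordered to ascending indices, repeated generators contracted through their squares):
(-6 e_{1}) R2 = \frac{342}{25} + \frac{261}{25} e_{12}
(\frac{9}{4} e_{2}) R2 = \frac{783}{200} + \frac{513}{100} e_{12}
Summing the partial products and collecting blades:
Answer: \frac{3519}{200} + \frac{1557}{100} e_{12}


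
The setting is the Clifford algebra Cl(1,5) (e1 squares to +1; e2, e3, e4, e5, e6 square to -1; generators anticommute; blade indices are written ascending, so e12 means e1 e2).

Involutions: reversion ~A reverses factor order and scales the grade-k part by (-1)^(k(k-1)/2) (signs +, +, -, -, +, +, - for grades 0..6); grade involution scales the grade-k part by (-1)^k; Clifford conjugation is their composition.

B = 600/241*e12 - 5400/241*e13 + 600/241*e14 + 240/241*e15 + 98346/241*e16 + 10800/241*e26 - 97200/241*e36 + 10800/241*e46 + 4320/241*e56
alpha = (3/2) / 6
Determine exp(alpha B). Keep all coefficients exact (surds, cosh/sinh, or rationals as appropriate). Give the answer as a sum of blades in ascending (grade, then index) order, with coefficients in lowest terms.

B^2 term by term: the squares give (600/241)^2*(e12)^2 + (-5400/241)^2*(e13)^2 + (600/241)^2*(e14)^2 + (240/241)^2*(e15)^2 + (98346/241)^2*(e16)^2 + (10800/241)^2*(e26)^2 + (-97200/241)^2*(e36)^2 + (10800/241)^2*(e46)^2 + (4320/241)^2*(e56)^2 = 360000/58081*(+1) + 29160000/58081*(+1) + 360000/58081*(+1) + 57600/58081*(+1) + 9671935716/58081*(+1) + 116640000/58081*(-1) + 9447840000/58081*(-1) + 116640000/58081*(-1) + 18662400/58081*(-1) = 36 (each basis 2-blade squares to minus the product of its generators' squares); cross terms between blades sharing an index anticommute and cancel; the commuting (index-disjoint) pairs give grade-4 terms 2*c*c'*(blade product), which cancel blade by blade — e1236: -116640000/58081 + 116640000/58081 = 0; e1246: 12960000/58081 - 12960000/58081 = 0; e1256: 5184000/58081 - 5184000/58081 = 0; e1346: -116640000/58081 + 116640000/58081 = 0; e1356: -46656000/58081 + 46656000/58081 = 0; e1456: 5184000/58081 - 5184000/58081 = 0 — confirming B is simple. So B^2 = 36.
B^2 = 36 — since the square is positive, the closed form is hyperbolic: l = 6, alpha*l = 3/2, so exp(alpha B) = cosh(3/2) + (sinh(3/2)/6)*B = cosh(3/2) + (sinh(3/2)/6)*B.
Answer: cosh(3/2) + 100*sinh(3/2)/241*e12 - 900*sinh(3/2)/241*e13 + 100*sinh(3/2)/241*e14 + 40*sinh(3/2)/241*e15 + 16391*sinh(3/2)/241*e16 + 1800*sinh(3/2)/241*e26 - 16200*sinh(3/2)/241*e36 + 1800*sinh(3/2)/241*e46 + 720*sinh(3/2)/241*e56


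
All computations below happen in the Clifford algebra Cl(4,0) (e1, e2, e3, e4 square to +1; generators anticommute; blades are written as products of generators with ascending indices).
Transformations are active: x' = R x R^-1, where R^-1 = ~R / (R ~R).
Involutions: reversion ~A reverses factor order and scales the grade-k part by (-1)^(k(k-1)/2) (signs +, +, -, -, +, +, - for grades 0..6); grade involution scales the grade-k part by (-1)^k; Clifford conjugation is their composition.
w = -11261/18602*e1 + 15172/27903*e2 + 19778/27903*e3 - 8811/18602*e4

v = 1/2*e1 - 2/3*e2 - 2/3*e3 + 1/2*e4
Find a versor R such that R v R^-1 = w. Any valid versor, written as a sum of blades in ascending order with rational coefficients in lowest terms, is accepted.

Key observation: q(v) = q(w) = 25/18 (sandwiches preserve the norm), so R = v + w = -980/9301*e1 - 3430/27903*e2 + 392/9301*e3 + 245/9301*e4 works whenever it is invertible — the component of v along it is kept and (v - w)/2 reverses, sending v to w.
Answer: -980/9301*e1 - 3430/27903*e2 + 392/9301*e3 + 245/9301*e4


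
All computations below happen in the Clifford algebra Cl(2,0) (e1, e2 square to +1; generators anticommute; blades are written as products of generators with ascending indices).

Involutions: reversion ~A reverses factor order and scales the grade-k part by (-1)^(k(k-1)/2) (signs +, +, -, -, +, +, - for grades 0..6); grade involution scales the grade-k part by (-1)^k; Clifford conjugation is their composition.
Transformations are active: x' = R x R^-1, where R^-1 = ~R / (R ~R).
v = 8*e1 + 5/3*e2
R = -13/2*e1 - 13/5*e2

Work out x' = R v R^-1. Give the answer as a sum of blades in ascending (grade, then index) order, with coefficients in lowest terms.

~R = -13/2*e1 - 13/5*e2, and R ~R = 4901/100, so R^-1 = ~R / (4901/100).
R v = -169/3 + 299/30*e1 e2
Answer: 604/87*e1 + 125/29*e2


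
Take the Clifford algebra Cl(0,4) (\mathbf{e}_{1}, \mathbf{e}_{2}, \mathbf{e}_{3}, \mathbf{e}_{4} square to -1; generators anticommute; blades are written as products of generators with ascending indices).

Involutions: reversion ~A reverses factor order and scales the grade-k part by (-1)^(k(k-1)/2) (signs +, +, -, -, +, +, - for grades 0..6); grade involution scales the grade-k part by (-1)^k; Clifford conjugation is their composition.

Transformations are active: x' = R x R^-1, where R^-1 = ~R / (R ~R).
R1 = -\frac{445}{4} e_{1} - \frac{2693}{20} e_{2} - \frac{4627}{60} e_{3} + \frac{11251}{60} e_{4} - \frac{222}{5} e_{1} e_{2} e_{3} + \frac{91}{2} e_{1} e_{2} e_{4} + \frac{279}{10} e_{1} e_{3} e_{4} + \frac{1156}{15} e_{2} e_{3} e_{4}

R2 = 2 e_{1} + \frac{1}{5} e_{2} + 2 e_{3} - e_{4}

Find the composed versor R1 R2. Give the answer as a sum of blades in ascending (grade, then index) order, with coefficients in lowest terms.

Distribute over the terms of R2 (each basis-blade product reordered to ascending indices, repeated generators contracted through their squares):
R1 (2 e_{1}) = \frac{445}{2} + \frac{2693}{10} e_{1} e_{2} + \frac{4627}{30} e_{1} e_{3} - \frac{11251}{30} e_{1} e_{4} + \frac{444}{5} e_{2} e_{3} - 91 e_{2} e_{4} - \frac{279}{5} e_{3} e_{4} - \frac{2312}{15} e_{1} e_{2} e_{3} e_{4}
R1 (\frac{1}{5} e_{2}) = \frac{2693}{100} - \frac{89}{4} e_{1} e_{2} - \frac{222}{25} e_{1} e_{3} + \frac{91}{10} e_{1} e_{4} + \frac{4627}{300} e_{2} e_{3} - \frac{11251}{300} e_{2} e_{4} - \frac{1156}{75} e_{3} e_{4} + \frac{279}{50} e_{1} e_{2} e_{3} e_{4}
R1 (2 e_{3}) = \frac{4627}{30} + \frac{444}{5} e_{1} e_{2} - \frac{445}{2} e_{1} e_{3} + \frac{279}{5} e_{1} e_{4} - \frac{2693}{10} e_{2} e_{3} + \frac{2312}{15} e_{2} e_{4} - \frac{11251}{30} e_{3} e_{4} - 91 e_{1} e_{2} e_{3} e_{4}
R1 (-e_{4}) = \frac{11251}{60} + \frac{91}{2} e_{1} e_{2} + \frac{279}{10} e_{1} e_{3} + \frac{445}{4} e_{1} e_{4} + \frac{1156}{15} e_{2} e_{3} + \frac{2693}{20} e_{2} e_{4} + \frac{4627}{60} e_{3} e_{4} + \frac{222}{5} e_{1} e_{2} e_{3} e_{4}
Summing the partial products and collecting blades:
Answer: \frac{29559}{50} + \frac{7627}{20} e_{1} e_{2} - \frac{7387}{150} e_{1} e_{3} - \frac{11933}{60} e_{1} e_{4} - \frac{8801}{100} e_{2} e_{3} + \frac{4007}{25} e_{2} e_{4} - \frac{36913}{100} e_{3} e_{4} - \frac{29273}{150} e_{1} e_{2} e_{3} e_{4}
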